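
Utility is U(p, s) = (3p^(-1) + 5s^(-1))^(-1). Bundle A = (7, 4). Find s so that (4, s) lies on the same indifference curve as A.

U depends on (p, s) only through S = 3p^(-1) + 5s^(-1), so equal utility means equal S. At (7, 4): S = 47/28.
With p = 4: 3·4^(-1) = 0.75, so 5s^(-1) = 47/28 − 0.75 = 13/14, i.e. s^(-1) = 13/70.
Hence s = 1/(13/70) = 70/13.
Check: U(4, 70/13) = 0.5957.

s = 70/13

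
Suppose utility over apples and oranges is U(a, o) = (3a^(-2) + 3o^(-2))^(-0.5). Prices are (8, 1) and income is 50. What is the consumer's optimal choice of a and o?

For CES with ρ = -2, MRS = (o/a)^3.
Tangency: set MRS = p_a/p_o = 8/1 = 8.
So (o/a)^3 = 8; taking the cube root, o/a = 2, i.e. o = 2·a.
Substitute into the budget 8·a + 1·o = 50: 10·a = 50, so a* = 5 and o* = 2·5 = 10.

a* = 5, o* = 10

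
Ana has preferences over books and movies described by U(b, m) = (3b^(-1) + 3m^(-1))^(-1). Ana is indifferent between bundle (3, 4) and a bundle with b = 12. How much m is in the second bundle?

U depends on (b, m) only through S = 3b^(-1) + 3m^(-1), so equal utility means equal S. At (3, 4): S = 1.75.
With b = 12: 3·12^(-1) = 0.25, so 3m^(-1) = 1.75 − 0.25 = 1.5, i.e. m^(-1) = 0.5.
Hence m = 1/0.5 = 2.
Check: U(12, 2) = 0.5714.

m = 2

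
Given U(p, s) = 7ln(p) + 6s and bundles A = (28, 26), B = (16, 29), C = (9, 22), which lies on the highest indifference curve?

Evaluate utility at each bundle:
U(A) = 179.325.
U(B) = 193.408.
U(C) = 147.381.
Highest utility is B, so B ≻ A ≻ C.

Bundle B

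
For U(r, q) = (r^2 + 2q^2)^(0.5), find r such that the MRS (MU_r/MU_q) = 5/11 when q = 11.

For CES with ρ = 2, MRS = (1/2)·(q/r)^(-1).
Setting (1/2)·(11/r)^(-1) = 5/11 gives (11/r)^(-1) = 10/11, so 11/r = 1.1 and r = 10.

r = 10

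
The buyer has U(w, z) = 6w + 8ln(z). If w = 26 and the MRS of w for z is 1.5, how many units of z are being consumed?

z = 2

MU_w = 6, MU_z = 8/z.
MRS = 6 ÷ (8/z).
MRS depends only on z: 0.75·z = 1.5 ⇒ z = 1.5/0.75 = 2.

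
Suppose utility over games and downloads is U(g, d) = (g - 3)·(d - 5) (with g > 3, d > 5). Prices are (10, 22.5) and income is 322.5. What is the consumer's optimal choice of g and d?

g* = 12, d* = 9

MU_g = (d−5), MU_d = (g−3).
MRS = (d−5)/(g−3).
Tangency: set MRS = p_g/p_d = 10/22.5 = 4/9.
So (d − 5)/(g − 3) = 4/9, i.e. (d − 5) = (4/9)·(g − 3).
Rewrite the budget in excess-of-subsistence terms: 10·(g − 3) + 22.5·(d − 5) = 322.5 − 10·3 − 22.5·5 = 180.
Substituting, 20·(g − 3) = 180, so g − 3 = 9 and g* = 12.
Then d − 5 = (4/9)·9 = 4, so d* = 9.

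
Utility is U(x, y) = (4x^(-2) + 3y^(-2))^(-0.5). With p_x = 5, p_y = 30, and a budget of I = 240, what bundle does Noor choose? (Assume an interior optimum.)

x* = 12, y* = 6

For CES with ρ = -2, MRS = (4/3)·(y/x)^3.
Tangency: set MRS = p_x/p_y = 5/30 = 1/6.
So (y/x)^3 = 0.125; taking the cube root, y/x = 0.5, i.e. y = 0.5·x.
Substitute into the budget 5·x + 30·y = 240: 20·x = 240, so x* = 12 and y* = 0.5·12 = 6.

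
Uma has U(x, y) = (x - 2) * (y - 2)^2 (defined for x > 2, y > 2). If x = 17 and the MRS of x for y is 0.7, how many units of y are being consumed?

y = 23

MU_x = (y−2)^2, MU_y = 2·(x−2)·(y−2).
MRS = (1/2)·(y−2)/(x−2).
Substitute x = 17: MRS = (y − 2)/30. Setting this equal to 0.7 gives y − 2 = 0.7·30 = 21, so y = 23.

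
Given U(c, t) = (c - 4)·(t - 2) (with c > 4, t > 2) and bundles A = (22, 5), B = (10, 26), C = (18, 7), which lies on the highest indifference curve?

Bundle B

Evaluate utility at each bundle:
U(A) = 54.
U(B) = 144.
U(C) = 70.
Highest utility is B, so B ≻ C ≻ A.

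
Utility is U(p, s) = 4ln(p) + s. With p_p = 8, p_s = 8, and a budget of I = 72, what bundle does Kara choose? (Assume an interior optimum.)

MU_p = 4/p, MU_s = 1.
MRS = 4/p ÷ 1.
Tangency: set MRS = p_p/p_s = 8/8 = 1.
MRS depends only on p: 4/p = 1 ⇒ p* = 4/1 = 4.
From the budget, 8·s = 72 − 8·4 = 40, so s* = 5.

p* = 4, s* = 5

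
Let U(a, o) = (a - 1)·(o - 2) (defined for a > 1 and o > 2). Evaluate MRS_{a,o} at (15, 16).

MU_a = (o−2), MU_o = (a−1).
MRS = (o−2)/(a−1).
At (15, 16): MRS = 1.
So at (15, 16) the consumer would give up 1 units of o for one more unit of a.

MRS = 1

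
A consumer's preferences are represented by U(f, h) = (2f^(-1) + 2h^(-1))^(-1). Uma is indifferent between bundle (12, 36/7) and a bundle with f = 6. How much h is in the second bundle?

U depends on (f, h) only through S = 2f^(-1) + 2h^(-1), so equal utility means equal S. At (12, 36/7): S = 5/9.
With f = 6: 2·6^(-1) = 1/3, so 2h^(-1) = 5/9 − 1/3 = 2/9, i.e. h^(-1) = 1/9.
Hence h = 1/(1/9) = 9.
Check: U(6, 9) = 1.8.

h = 9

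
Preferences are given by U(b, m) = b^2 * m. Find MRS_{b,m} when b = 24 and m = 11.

MU_b = 2·b·m and MU_m = b^2.
MRS = MU_b/MU_m = (2/1)·m/b.
At (24, 11): MRS = 11/12.
So at (24, 11) the consumer would give up 11/12 units of m for one more unit of b.

MRS = 11/12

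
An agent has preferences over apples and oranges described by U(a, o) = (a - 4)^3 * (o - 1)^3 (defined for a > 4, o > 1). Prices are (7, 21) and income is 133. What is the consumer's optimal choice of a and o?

MU_a = 3·(a−4)^2·(o−1)^3, MU_o = 3·(a−4)^3·(o−1)^2.
MRS = (o−1)/(a−4).
Tangency: set MRS = p_a/p_o = 7/21 = 1/3.
So (o − 1)/(a − 4) = 1/3, i.e. (o − 1) = (1/3)·(a − 4).
Rewrite the budget in excess-of-subsistence terms: 7·(a − 4) + 21·(o − 1) = 133 − 7·4 − 21·1 = 84.
Substituting, 14·(a − 4) = 84, so a − 4 = 6 and a* = 10.
Then o − 1 = (1/3)·6 = 2, so o* = 3.

a* = 10, o* = 3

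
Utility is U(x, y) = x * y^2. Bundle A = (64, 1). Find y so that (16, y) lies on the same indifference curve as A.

U(64, 1) = 64.
Set U(16, y) = 64 and solve.
With x = 16: y^2 = 64/16 = 4; taking the square root, y = 2.
Check: U(16, 2) = 64.

y = 2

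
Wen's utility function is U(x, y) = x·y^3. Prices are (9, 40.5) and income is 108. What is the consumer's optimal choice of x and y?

MU_x = y^3 and MU_y = 3·x·y^2.
MRS = MU_x/MU_y = (1/3)·y/x.
Tangency: set MRS = p_x/p_y = 9/40.5 = 2/9.
So (1/3)·y/x = 2/9, i.e. y = (2/3)·x.
Substitute into the budget 9·x + 40.5·y = 108: 36·x = 108, so x* = 3.
Then y* = (2/3)·3 = 2.

x* = 3, y* = 2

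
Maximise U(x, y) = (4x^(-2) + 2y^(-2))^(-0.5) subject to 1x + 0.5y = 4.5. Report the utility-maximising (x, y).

x* = 3, y* = 3

For CES with ρ = -2, MRS = (4/2)·(y/x)^3.
Tangency: set MRS = p_x/p_y = 1/0.5 = 2.
So (y/x)^3 = 1; taking the cube root, y/x = 1, i.e. y = x.
Substitute into the budget 1·x + 0.5·y = 4.5: 1.5·x = 4.5, so x* = 3 and y* = 3.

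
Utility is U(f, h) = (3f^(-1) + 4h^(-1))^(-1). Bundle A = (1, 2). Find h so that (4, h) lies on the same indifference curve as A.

h = 16/17

U depends on (f, h) only through S = 3f^(-1) + 4h^(-1), so equal utility means equal S. At (1, 2): S = 5.
With f = 4: 3·4^(-1) = 0.75, so 4h^(-1) = 5 − 0.75 = 4.25, i.e. h^(-1) = 17/16.
Hence h = 1/(17/16) = 16/17.
Check: U(4, 16/17) = 0.2.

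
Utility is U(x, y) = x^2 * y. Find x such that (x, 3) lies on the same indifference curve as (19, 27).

x = 57

U(19, 27) = 9747.
Set U(x, 3) = 9747 and solve.
With y = 3: x^2 = 9747/3 = 3249; taking the square root, x = 57.
Check: U(57, 3) = 9747.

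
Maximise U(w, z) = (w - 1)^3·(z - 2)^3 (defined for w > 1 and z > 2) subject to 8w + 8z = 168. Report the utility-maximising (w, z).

w* = 10, z* = 11

MU_w = 3·(w−1)^2·(z−2)^3, MU_z = 3·(w−1)^3·(z−2)^2.
MRS = (z−2)/(w−1).
Tangency: set MRS = p_w/p_z = 8/8 = 1.
So (z − 2)/(w − 1) = 1, i.e. (z − 2) = (w − 1).
Rewrite the budget in excess-of-subsistence terms: 8·(w − 1) + 8·(z − 2) = 168 − 8·1 − 8·2 = 144.
Substituting, 16·(w − 1) = 144, so w − 1 = 9 and w* = 10.
Then z − 2 = 9, so z* = 11.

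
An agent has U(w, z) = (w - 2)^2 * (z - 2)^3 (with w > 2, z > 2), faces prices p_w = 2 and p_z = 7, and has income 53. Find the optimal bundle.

MU_w = 2·(w−2)·(z−2)^3, MU_z = 3·(w−2)^2·(z−2)^2.
MRS = (2/3)·(z−2)/(w−2).
Tangency: set MRS = p_w/p_z = 2/7.
So (2/3)·(z − 2)/(w − 2) = 2/7, i.e. (z − 2) = (3/7)·(w − 2).
Rewrite the budget in excess-of-subsistence terms: 2·(w − 2) + 7·(z − 2) = 53 − 2·2 − 7·2 = 35.
Substituting, 5·(w − 2) = 35, so w − 2 = 7 and w* = 9.
Then z − 2 = (3/7)·7 = 3, so z* = 5.

w* = 9, z* = 5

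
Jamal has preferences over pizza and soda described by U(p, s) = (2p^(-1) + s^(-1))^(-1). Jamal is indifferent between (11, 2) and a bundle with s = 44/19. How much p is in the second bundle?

p = 8

U depends on (p, s) only through S = 2p^(-1) + s^(-1), so equal utility means equal S. At (11, 2): S = 15/22.
With s = 44/19: (44/19)^(-1) = 19/44, so 2p^(-1) = 15/22 − 19/44 = 0.25, i.e. p^(-1) = 0.125.
Hence p = 1/0.125 = 8.
Check: U(8, 44/19) = 1.4667.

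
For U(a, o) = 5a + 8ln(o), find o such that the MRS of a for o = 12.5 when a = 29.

MU_a = 5, MU_o = 8/o.
MRS = 5 ÷ (8/o).
MRS depends only on o: 0.625·o = 12.5 ⇒ o = 12.5/0.625 = 20.

o = 20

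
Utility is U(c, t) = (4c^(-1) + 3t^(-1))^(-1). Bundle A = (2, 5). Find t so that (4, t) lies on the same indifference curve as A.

t = 1.875

U depends on (c, t) only through S = 4c^(-1) + 3t^(-1), so equal utility means equal S. At (2, 5): S = 2.6.
With c = 4: 4·4^(-1) = 1, so 3t^(-1) = 2.6 − 1 = 1.6, i.e. t^(-1) = 8/15.
Hence t = 1/(8/15) = 1.875.
Check: U(4, 1.875) = 0.3846.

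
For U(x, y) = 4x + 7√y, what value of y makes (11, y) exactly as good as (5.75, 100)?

y = 49

U(5.75, 100) = 93.
Set U(11, y) = 93 and solve.
With x = 11: 7√y = 93 − 4·11 = 49, so √y = 7 and y = 49.
Check: U(11, 49) = 93.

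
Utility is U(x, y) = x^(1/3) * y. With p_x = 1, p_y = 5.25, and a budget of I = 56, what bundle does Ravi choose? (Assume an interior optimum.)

MU_x = 1/3·x^(-2/3)·y and MU_y = x^(1/3).
MRS = MU_x/MU_y = (1/3)·y/x.
Tangency: set MRS = p_x/p_y = 1/5.25 = 4/21.
So (1/3)·y/x = 4/21, i.e. y = (4/7)·x.
Substitute into the budget 1·x + 5.25·y = 56: 4·x = 56, so x* = 14.
Then y* = (4/7)·14 = 8.

x* = 14, y* = 8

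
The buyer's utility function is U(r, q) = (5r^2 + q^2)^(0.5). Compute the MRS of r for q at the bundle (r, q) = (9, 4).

MRS = 11.25

For CES with ρ = 2, MRS = (5/1)·(q/r)^(-1).
At (9, 4): MRS = 11.25.
The indifference curve has slope −11.25 at this bundle.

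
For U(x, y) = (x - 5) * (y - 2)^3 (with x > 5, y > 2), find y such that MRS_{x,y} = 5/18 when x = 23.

MU_x = (y−2)^3, MU_y = 3·(x−5)·(y−2)^2.
MRS = (1/3)·(y−2)/(x−5).
Substitute x = 23: MRS = (y − 2)/54. Setting this equal to 5/18 gives y − 2 = (5/18)·54 = 15, so y = 17.

y = 17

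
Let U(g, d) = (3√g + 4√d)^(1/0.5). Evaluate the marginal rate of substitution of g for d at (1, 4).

MRS = 1.5

For CES with ρ = 0.5, MRS = (3/4)·√(d/g).
At (1, 4): MRS = 1.5.
That is, one extra unit of g is worth 1.5 units of d at the margin.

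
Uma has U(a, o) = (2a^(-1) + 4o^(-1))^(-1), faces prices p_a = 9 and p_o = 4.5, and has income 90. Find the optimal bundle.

a* = 5, o* = 10

For CES with ρ = -1, MRS = (2/4)·(o/a)^2.
Tangency: set MRS = p_a/p_o = 9/4.5 = 2.
So (o/a)^2 = 4; taking the square root, o/a = 2, i.e. o = 2·a.
Substitute into the budget 9·a + 4.5·o = 90: 18·a = 90, so a* = 5 and o* = 2·5 = 10.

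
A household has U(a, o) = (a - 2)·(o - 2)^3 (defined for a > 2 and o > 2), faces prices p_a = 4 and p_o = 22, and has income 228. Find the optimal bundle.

MU_a = (o−2)^3, MU_o = 3·(a−2)·(o−2)^2.
MRS = (1/3)·(o−2)/(a−2).
Tangency: set MRS = p_a/p_o = 4/22 = 2/11.
So (1/3)·(o − 2)/(a − 2) = 2/11, i.e. (o − 2) = (6/11)·(a − 2).
Rewrite the budget in excess-of-subsistence terms: 4·(a − 2) + 22·(o − 2) = 228 − 4·2 − 22·2 = 176.
Substituting, 16·(a − 2) = 176, so a − 2 = 11 and a* = 13.
Then o − 2 = (6/11)·11 = 6, so o* = 8.

a* = 13, o* = 8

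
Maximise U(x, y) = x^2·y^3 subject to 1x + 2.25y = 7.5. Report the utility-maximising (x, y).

MU_x = 2·x·y^3 and MU_y = 3·x^2·y^2.
MRS = MU_x/MU_y = (2/3)·y/x.
Tangency: set MRS = p_x/p_y = 1/2.25 = 4/9.
So (2/3)·y/x = 4/9, i.e. y = (2/3)·x.
Substitute into the budget 1·x + 2.25·y = 7.5: 2.5·x = 7.5, so x* = 3.
Then y* = (2/3)·3 = 2.

x* = 3, y* = 2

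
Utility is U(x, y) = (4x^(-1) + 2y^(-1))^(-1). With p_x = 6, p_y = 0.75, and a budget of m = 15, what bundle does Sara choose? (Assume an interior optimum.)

For CES with ρ = -1, MRS = (4/2)·(y/x)^2.
Tangency: set MRS = p_x/p_y = 6/0.75 = 8.
So (y/x)^2 = 4; taking the square root, y/x = 2, i.e. y = 2·x.
Substitute into the budget 6·x + 0.75·y = 15: 7.5·x = 15, so x* = 2 and y* = 2·2 = 4.

x* = 2, y* = 4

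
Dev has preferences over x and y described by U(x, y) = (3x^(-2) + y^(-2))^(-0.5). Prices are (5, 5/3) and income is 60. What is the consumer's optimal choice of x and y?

x* = 9, y* = 9

For CES with ρ = -2, MRS = (3/1)·(y/x)^3.
Tangency: set MRS = p_x/p_y = 5/(5/3) = 3.
So (y/x)^3 = 1; taking the cube root, y/x = 1, i.e. y = x.
Substitute into the budget 5·x + (5/3)·y = 60: (20/3)·x = 60, so x* = 9 and y* = 9.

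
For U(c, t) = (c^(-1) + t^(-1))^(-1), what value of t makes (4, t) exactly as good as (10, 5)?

t = 20

U depends on (c, t) only through S = c^(-1) + t^(-1), so equal utility means equal S. At (10, 5): S = 0.3.
With c = 4: 4^(-1) = 0.25, so t^(-1) = 0.3 − 0.25 = 0.05.
Hence t = 1/0.05 = 20.
Check: U(4, 20) = 3.3333.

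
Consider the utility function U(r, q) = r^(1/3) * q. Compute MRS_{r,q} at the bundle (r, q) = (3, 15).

MU_r = 1/3·r^(-2/3)·q and MU_q = r^(1/3).
MRS = MU_r/MU_q = (1/3)·q/r.
At (3, 15): MRS = 5/3.
The indifference curve has slope −5/3 at this bundle.

MRS = 5/3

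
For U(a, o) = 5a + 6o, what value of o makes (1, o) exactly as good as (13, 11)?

o = 21

U(13, 11) = 131.
Set U(1, o) = 131 and solve.
5·1 + 6o = 131 ⇒ 6o = 126 ⇒ o = 21.
Check: U(1, 21) = 131.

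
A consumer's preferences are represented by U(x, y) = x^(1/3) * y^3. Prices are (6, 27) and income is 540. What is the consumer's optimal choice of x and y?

x* = 9, y* = 18

MU_x = 1/3·x^(-2/3)·y^3 and MU_y = 3·x^(1/3)·y^2.
MRS = MU_x/MU_y = (1/9)·y/x.
Tangency: set MRS = p_x/p_y = 6/27 = 2/9.
So (1/9)·y/x = 2/9, i.e. y = 2·x.
Substitute into the budget 6·x + 27·y = 540: 60·x = 540, so x* = 9.
Then y* = 2·9 = 18.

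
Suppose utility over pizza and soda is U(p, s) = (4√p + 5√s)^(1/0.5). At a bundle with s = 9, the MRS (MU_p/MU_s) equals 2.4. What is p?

For CES with ρ = 0.5, MRS = (4/5)·√(s/p).
Setting (4/5)·√(9/p) = 2.4 gives √(9/p) = 3, so 9/p = 9 and p = 1.

p = 1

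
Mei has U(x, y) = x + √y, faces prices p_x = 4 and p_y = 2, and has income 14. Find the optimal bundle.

x* = 3, y* = 1

MU_x = 1, MU_y = 1/(2√y).
MRS = 1 ÷ (1/(2√y)).
Tangency: set MRS = p_x/p_y = 4/2 = 2.
MRS depends only on y: 2·√y = 2 ⇒ √y = 2/2 = 1 ⇒ y* = 1.
From the budget, 4·x = 14 − 2·1 = 12, so x* = 3.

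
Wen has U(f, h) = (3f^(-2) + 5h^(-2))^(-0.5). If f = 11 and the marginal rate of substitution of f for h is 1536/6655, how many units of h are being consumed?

h = 8

For CES with ρ = -2, MRS = (3/5)·(h/f)^3.
Setting (3/5)·(h/11)^3 = 1536/6655 gives (h/11)^3 = 512/1331, so h/11 = 8/11 and h = 8.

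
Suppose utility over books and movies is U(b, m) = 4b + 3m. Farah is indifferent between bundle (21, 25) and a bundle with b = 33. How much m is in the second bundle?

U(21, 25) = 159.
Set U(33, m) = 159 and solve.
4·33 + 3m = 159 ⇒ 3m = 27 ⇒ m = 9.
Check: U(33, 9) = 159.

m = 9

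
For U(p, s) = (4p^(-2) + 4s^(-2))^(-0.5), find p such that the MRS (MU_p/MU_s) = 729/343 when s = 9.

p = 7

For CES with ρ = -2, MRS = (s/p)^3.
Setting (9/p)^3 = 729/343 gives 9/p = 9/7 and p = 7.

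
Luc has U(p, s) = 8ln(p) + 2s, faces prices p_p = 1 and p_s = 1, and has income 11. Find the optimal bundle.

MU_p = 8/p, MU_s = 2.
MRS = 8/p ÷ 2.
Tangency: set MRS = p_p/p_s = 1/1 = 1.
MRS depends only on p: 4/p = 1 ⇒ p* = 4/1 = 4.
From the budget, 1·s = 11 − 1·4 = 7, so s* = 7.

p* = 4, s* = 7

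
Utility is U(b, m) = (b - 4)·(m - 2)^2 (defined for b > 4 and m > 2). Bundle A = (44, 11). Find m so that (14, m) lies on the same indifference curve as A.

m = 20

U(44, 11) = 3240.
Set U(14, m) = 3240 and solve.
With b = 14: (14 − 4) = 10, so (m − 2)^2 = 3240/10 = 324.
Taking the square root (with m > 2): m − 2 = 18, so m = 20.
Check: U(14, 20) = 3240.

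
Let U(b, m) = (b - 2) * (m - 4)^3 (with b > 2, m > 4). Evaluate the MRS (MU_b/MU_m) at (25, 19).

MU_b = (m−4)^3, MU_m = 3·(b−2)·(m−4)^2.
MRS = (1/3)·(m−4)/(b−2).
At (25, 19): MRS = 5/23.
The indifference curve has slope −5/23 at this bundle.

MRS = 5/23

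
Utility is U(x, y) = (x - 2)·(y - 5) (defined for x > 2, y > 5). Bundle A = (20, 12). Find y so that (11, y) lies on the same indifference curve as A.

y = 19

U(20, 12) = 126.
Set U(11, y) = 126 and solve.
With x = 11: (11 − 2) = 9, so (y − 5) = 126/9 = 14.
So y = 5 + 14 = 19.
Check: U(11, 19) = 126.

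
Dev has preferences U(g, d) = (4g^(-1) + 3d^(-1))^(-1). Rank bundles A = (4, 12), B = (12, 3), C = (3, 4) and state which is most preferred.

Evaluate utility at each bundle:
U(A) = 0.800.
U(B) = 0.750.
U(C) = 0.480.
Highest utility is A, so A ≻ B ≻ C.

Bundle A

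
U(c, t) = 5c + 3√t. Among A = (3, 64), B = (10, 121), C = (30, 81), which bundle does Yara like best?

Bundle C

Evaluate utility at each bundle:
U(A) = 39.000.
U(B) = 83.000.
U(C) = 177.000.
Highest utility is C, so C ≻ B ≻ A.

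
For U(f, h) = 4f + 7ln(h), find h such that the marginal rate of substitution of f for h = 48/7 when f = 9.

h = 12

MU_f = 4, MU_h = 7/h.
MRS = 4 ÷ (7/h).
MRS depends only on h: (4/7)·h = 48/7 ⇒ h = (48/7)/(4/7) = 12.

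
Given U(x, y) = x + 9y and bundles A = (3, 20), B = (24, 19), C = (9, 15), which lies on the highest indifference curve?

Evaluate utility at each bundle:
U(A) = 183.
U(B) = 195.
U(C) = 144.
Highest utility is B, so B ≻ A ≻ C.

Bundle B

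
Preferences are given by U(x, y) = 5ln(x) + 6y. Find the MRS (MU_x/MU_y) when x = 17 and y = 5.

MRS = 5/102

MU_x = 5/x, MU_y = 6.
MRS = 5/x ÷ 6.
At (17, 5): MRS = 5/102.
That is, one extra unit of x is worth 5/102 units of y at the margin.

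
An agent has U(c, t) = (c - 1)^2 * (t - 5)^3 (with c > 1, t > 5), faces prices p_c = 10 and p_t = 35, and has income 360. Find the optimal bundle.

c* = 8, t* = 8

MU_c = 2·(c−1)·(t−5)^3, MU_t = 3·(c−1)^2·(t−5)^2.
MRS = (2/3)·(t−5)/(c−1).
Tangency: set MRS = p_c/p_t = 10/35 = 2/7.
So (2/3)·(t − 5)/(c − 1) = 2/7, i.e. (t − 5) = (3/7)·(c − 1).
Rewrite the budget in excess-of-subsistence terms: 10·(c − 1) + 35·(t − 5) = 360 − 10·1 − 35·5 = 175.
Substituting, 25·(c − 1) = 175, so c − 1 = 7 and c* = 8.
Then t − 5 = (3/7)·7 = 3, so t* = 8.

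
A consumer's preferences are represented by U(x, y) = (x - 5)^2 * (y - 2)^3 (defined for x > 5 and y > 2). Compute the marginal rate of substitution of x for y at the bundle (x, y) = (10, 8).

MU_x = 2·(x−5)·(y−2)^3, MU_y = 3·(x−5)^2·(y−2)^2.
MRS = (2/3)·(y−2)/(x−5).
At (10, 8): MRS = 0.8.
So at (10, 8) the consumer would give up 0.8 units of y for one more unit of x.

MRS = 0.8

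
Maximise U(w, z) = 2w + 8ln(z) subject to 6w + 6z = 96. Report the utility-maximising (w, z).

w* = 12, z* = 4

MU_w = 2, MU_z = 8/z.
MRS = 2 ÷ (8/z).
Tangency: set MRS = p_w/p_z = 6/6 = 1.
MRS depends only on z: 0.25·z = 1 ⇒ z* = 1/0.25 = 4.
From the budget, 6·w = 96 − 6·4 = 72, so w* = 12.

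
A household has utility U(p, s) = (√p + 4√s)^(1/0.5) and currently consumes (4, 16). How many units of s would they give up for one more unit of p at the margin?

MRS = 0.5

For CES with ρ = 0.5, MRS = (1/4)·√(s/p).
At (4, 16): MRS = 0.5.
That is, one extra unit of p is worth 0.5 units of s at the margin.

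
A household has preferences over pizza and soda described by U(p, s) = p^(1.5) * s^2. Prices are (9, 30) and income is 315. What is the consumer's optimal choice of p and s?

MU_p = 1.5·√p·s^2 and MU_s = 2·p^(1.5)·s.
MRS = MU_p/MU_s = (0.75)·s/p.
Tangency: set MRS = p_p/p_s = 9/30 = 0.3.
So (0.75)·s/p = 0.3, i.e. s = 0.4·p.
Substitute into the budget 9·p + 30·s = 315: 21·p = 315, so p* = 15.
Then s* = 0.4·15 = 6.

p* = 15, s* = 6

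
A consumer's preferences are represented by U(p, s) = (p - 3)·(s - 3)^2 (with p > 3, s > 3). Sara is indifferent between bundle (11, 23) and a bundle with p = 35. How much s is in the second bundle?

U(11, 23) = 3200.
Set U(35, s) = 3200 and solve.
With p = 35: (35 − 3) = 32, so (s − 3)^2 = 3200/32 = 100.
Taking the square root (with s > 3): s − 3 = 10, so s = 13.
Check: U(35, 13) = 3200.

s = 13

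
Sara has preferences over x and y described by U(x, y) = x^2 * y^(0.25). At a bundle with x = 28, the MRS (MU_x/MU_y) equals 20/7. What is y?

y = 10

MU_x = 2·x·y^(0.25) and MU_y = 0.25·x^2·y^(-0.75).
MRS = MU_x/MU_y = (8)·y/x.
Substitute x = 28: MRS = y/3.5. Setting y/3.5 = 20/7 gives y = (20/7)·3.5 = 10.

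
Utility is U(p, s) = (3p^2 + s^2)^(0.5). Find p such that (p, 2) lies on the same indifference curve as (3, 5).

p = 4

U depends on (p, s) only through S = 3p^2 + s^2, so equal utility means equal S. At (3, 5): S = 52.
With s = 2: 2^2 = 4, so 3p^2 = 52 − 4 = 48, i.e. p^2 = 16.
Hence p = √16 = 4.
Check: U(4, 2) = 7.2111.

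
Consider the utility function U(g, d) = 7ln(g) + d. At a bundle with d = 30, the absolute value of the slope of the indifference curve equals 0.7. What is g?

MU_g = 7/g, MU_d = 1.
MRS = 7/g ÷ 1.
MRS depends only on g: 7/g = 0.7 ⇒ g = 7/0.7 = 10.

g = 10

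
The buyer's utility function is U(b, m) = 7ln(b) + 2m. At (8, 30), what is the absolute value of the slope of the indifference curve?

MRS = 7/16

MU_b = 7/b, MU_m = 2.
MRS = 7/b ÷ 2.
At (8, 30): MRS = 7/16.
The indifference curve has slope −7/16 at this bundle.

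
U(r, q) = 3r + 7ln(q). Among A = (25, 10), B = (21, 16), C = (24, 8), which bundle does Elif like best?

Bundle A

Evaluate utility at each bundle:
U(A) = 91.118.
U(B) = 82.408.
U(C) = 86.556.
Highest utility is A, so A ≻ C ≻ B.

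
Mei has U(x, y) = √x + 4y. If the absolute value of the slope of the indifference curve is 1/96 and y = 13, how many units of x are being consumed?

MU_x = 1/(2√x), MU_y = 4.
MRS = 1/(2√x) ÷ 4.
MRS depends only on x: 0.125/√x = 1/96 ⇒ √x = 0.125/(1/96) = 12 ⇒ x = 144.

x = 144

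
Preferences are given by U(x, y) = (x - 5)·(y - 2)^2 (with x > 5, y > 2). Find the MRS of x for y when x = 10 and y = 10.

MU_x = (y−2)^2, MU_y = 2·(x−5)·(y−2).
MRS = (1/2)·(y−2)/(x−5).
At (10, 10): MRS = 0.8.
So at (10, 10) the consumer would give up 0.8 units of y for one more unit of x.

MRS = 0.8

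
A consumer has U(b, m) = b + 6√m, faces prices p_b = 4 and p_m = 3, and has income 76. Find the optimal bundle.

b* = 7, m* = 16

MU_b = 1, MU_m = 6/(2√m).
MRS = 1 ÷ (6/(2√m)).
Tangency: set MRS = p_b/p_m = 4/3.
MRS depends only on m: (1/3)·√m = 4/3 ⇒ √m = (4/3)/(1/3) = 4 ⇒ m* = 16.
From the budget, 4·b = 76 − 3·16 = 28, so b* = 7.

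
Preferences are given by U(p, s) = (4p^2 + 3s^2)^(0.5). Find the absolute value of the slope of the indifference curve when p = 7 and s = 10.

MRS = 14/15

For CES with ρ = 2, MRS = (4/3)·(s/p)^(-1).
At (7, 10): MRS = 14/15.
So at (7, 10) the consumer would give up 14/15 units of s for one more unit of p.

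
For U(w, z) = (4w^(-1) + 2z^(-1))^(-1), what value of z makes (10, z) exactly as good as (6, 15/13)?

z = 1

U depends on (w, z) only through S = 4w^(-1) + 2z^(-1), so equal utility means equal S. At (6, 15/13): S = 2.4.
With w = 10: 4·10^(-1) = 0.4, so 2z^(-1) = 2.4 − 0.4 = 2, i.e. z^(-1) = 1.
Hence z = 1/1 = 1.
Check: U(10, 1) = 0.4167.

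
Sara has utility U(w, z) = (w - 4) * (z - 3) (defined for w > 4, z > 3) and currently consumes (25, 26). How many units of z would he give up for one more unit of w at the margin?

MRS = 23/21

MU_w = (z−3), MU_z = (w−4).
MRS = (z−3)/(w−4).
At (25, 26): MRS = 23/21.
The indifference curve has slope −23/21 at this bundle.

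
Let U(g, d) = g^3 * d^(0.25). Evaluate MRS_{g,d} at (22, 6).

MRS = 36/11

MU_g = 3·g^2·d^(0.25) and MU_d = 0.25·g^3·d^(-0.75).
MRS = MU_g/MU_d = (12)·d/g.
At (22, 6): MRS = 36/11.
That is, one extra unit of g is worth 36/11 units of d at the margin.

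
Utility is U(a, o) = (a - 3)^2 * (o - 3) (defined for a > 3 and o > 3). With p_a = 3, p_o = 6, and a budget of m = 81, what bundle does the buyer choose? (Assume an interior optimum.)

a* = 15, o* = 6

MU_a = 2·(a−3)·(o−3), MU_o = (a−3)^2.
MRS = (2/1)·(o−3)/(a−3).
Tangency: set MRS = p_a/p_o = 3/6 = 0.5.
So (2/1)·(o − 3)/(a − 3) = 0.5, i.e. (o − 3) = 0.25·(a − 3).
Rewrite the budget in excess-of-subsistence terms: 3·(a − 3) + 6·(o − 3) = 81 − 3·3 − 6·3 = 54.
Substituting, 4.5·(a − 3) = 54, so a − 3 = 12 and a* = 15.
Then o − 3 = 0.25·12 = 3, so o* = 6.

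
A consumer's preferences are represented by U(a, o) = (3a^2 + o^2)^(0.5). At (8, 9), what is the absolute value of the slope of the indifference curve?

For CES with ρ = 2, MRS = (3/1)·(o/a)^(-1).
At (8, 9): MRS = 8/3.
That is, one extra unit of a is worth 8/3 units of o at the margin.

MRS = 8/3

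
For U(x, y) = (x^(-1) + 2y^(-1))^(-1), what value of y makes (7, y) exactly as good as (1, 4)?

y = 28/19

U depends on (x, y) only through S = x^(-1) + 2y^(-1), so equal utility means equal S. At (1, 4): S = 1.5.
With x = 7: 7^(-1) = 1/7, so 2y^(-1) = 1.5 − 1/7 = 19/14, i.e. y^(-1) = 19/28.
Hence y = 1/(19/28) = 28/19.
Check: U(7, 28/19) = 0.6667.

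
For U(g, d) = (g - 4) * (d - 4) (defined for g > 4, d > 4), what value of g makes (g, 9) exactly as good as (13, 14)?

U(13, 14) = 90.
Set U(g, 9) = 90 and solve.
With d = 9: (9 − 4) = 5, so (g − 4) = 90/5 = 18.
So g = 4 + 18 = 22.
Check: U(22, 9) = 90.

g = 22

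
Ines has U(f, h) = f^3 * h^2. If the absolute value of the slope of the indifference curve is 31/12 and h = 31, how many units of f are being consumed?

MU_f = 3·f^2·h^2 and MU_h = 2·f^3·h.
MRS = MU_f/MU_h = (3/2)·h/f.
Substitute h = 31: MRS = 46.5/f. Setting 46.5/f = 31/12 gives f = 46.5/(31/12) = 18.

f = 18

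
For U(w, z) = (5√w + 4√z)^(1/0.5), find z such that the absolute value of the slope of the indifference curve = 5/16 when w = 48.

z = 3

For CES with ρ = 0.5, MRS = (5/4)·√(z/w).
Setting (5/4)·√(z/48) = 5/16 gives √(z/48) = 0.25, so z/48 = 1/16 and z = 3.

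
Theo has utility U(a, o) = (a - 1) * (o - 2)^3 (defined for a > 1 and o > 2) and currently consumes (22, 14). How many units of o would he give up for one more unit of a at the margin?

MRS = 4/21

MU_a = (o−2)^3, MU_o = 3·(a−1)·(o−2)^2.
MRS = (1/3)·(o−2)/(a−1).
At (22, 14): MRS = 4/21.
So at (22, 14) the consumer would give up 4/21 units of o for one more unit of a.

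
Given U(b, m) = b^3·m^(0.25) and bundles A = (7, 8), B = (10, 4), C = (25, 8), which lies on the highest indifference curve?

Evaluate utility at each bundle:
U(A) = 576.855.
U(B) = 1414.214.
U(C) = 26278.013.
Highest utility is C, so C ≻ B ≻ A.

Bundle C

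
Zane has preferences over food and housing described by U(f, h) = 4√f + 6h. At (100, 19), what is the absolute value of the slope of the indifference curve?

MRS = 1/30

MU_f = 4/(2√f), MU_h = 6.
MRS = 4/(2√f) ÷ 6.
At (100, 19): MRS = 1/30.
The indifference curve has slope −1/30 at this bundle.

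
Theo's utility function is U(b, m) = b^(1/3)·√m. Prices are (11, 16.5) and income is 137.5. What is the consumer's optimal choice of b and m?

MU_b = 1/3·b^(-2/3)·√m and MU_m = 0.5·b^(1/3)·m^(-0.5).
MRS = MU_b/MU_m = (2/3)·m/b.
Tangency: set MRS = p_b/p_m = 11/16.5 = 2/3.
So (2/3)·m/b = 2/3, i.e. m = b.
Substitute into the budget 11·b + 16.5·m = 137.5: 27.5·b = 137.5, so b* = 5.
Then m* = 5.

b* = 5, m* = 5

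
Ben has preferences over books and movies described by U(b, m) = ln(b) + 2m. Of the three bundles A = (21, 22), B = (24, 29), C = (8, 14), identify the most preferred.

Bundle B

Evaluate utility at each bundle:
U(A) = 47.045.
U(B) = 61.178.
U(C) = 30.079.
Highest utility is B, so B ≻ A ≻ C.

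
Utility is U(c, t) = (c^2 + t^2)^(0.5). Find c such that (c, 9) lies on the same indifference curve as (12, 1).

c = 8

U depends on (c, t) only through S = c^2 + t^2, so equal utility means equal S. At (12, 1): S = 145.
With t = 9: 9^2 = 81, so c^2 = 145 − 81 = 64.
Hence c = √64 = 8.
Check: U(8, 9) = 12.0416.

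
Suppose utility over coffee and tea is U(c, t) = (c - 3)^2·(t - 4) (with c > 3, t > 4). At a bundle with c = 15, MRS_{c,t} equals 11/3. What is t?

MU_c = 2·(c−3)·(t−4), MU_t = (c−3)^2.
MRS = (2/1)·(t−4)/(c−3).
Substitute c = 15: MRS = (t − 4)/6. Setting this equal to 11/3 gives t − 4 = (11/3)·6 = 22, so t = 26.

t = 26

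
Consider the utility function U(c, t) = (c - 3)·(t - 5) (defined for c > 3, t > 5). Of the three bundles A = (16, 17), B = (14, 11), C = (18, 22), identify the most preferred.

Evaluate utility at each bundle:
U(A) = 156.
U(B) = 66.
U(C) = 255.
Highest utility is C, so C ≻ A ≻ B.

Bundle C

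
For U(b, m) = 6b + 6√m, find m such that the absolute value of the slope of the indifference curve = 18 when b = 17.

MU_b = 6, MU_m = 6/(2√m).
MRS = 6 ÷ (6/(2√m)).
MRS depends only on m: 2·√m = 18 ⇒ √m = 18/2 = 9 ⇒ m = 81.

m = 81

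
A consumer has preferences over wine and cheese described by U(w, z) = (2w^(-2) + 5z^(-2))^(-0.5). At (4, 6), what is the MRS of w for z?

For CES with ρ = -2, MRS = (2/5)·(z/w)^3.
At (4, 6): MRS = 1.35.
That is, one extra unit of w is worth 1.35 units of z at the margin.

MRS = 1.35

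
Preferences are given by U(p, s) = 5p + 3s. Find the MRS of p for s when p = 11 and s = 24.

MRS = 5/3

MU_p = 5, MU_s = 3, so MRS = 5/3 at every bundle.
At (11, 24): MRS = 5/3.
The indifference curve has slope −5/3 at this bundle.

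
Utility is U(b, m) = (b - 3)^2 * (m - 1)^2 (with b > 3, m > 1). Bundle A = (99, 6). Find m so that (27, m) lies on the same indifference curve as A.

U(99, 6) = 230400.
Set U(27, m) = 230400 and solve.
With b = 27: (27 − 3)^2 = 576, so (m − 1)^2 = 230400/576 = 400.
Taking the square root (with m > 1): m − 1 = 20, so m = 21.
Check: U(27, 21) = 230400.

m = 21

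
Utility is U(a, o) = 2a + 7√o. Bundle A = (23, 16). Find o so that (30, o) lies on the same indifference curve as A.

U(23, 16) = 74.
Set U(30, o) = 74 and solve.
With a = 30: 7√o = 74 − 2·30 = 14, so √o = 2 and o = 4.
Check: U(30, 4) = 74.

o = 4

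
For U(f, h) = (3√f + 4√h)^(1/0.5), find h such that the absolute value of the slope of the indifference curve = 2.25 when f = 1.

For CES with ρ = 0.5, MRS = (3/4)·√(h/f).
Setting (3/4)·√(h/1) = 2.25 gives √(h/1) = 3, so h/1 = 9 and h = 9.

h = 9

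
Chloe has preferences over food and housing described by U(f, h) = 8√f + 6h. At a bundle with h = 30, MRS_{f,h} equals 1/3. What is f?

f = 4

MU_f = 8/(2√f), MU_h = 6.
MRS = 8/(2√f) ÷ 6.
MRS depends only on f: (2/3)/√f = 1/3 ⇒ √f = (2/3)/(1/3) = 2 ⇒ f = 4.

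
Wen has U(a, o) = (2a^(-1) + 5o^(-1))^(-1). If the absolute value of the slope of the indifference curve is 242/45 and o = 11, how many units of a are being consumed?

For CES with ρ = -1, MRS = (2/5)·(o/a)^2.
Setting (2/5)·(11/a)^2 = 242/45 gives (11/a)^2 = 121/9, so 11/a = 11/3 and a = 3.

a = 3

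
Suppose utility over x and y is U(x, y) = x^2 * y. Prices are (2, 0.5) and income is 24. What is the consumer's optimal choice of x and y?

MU_x = 2·x·y and MU_y = x^2.
MRS = MU_x/MU_y = (2/1)·y/x.
Tangency: set MRS = p_x/p_y = 2/0.5 = 4.
So (2/1)·y/x = 4, i.e. y = 2·x.
Substitute into the budget 2·x + 0.5·y = 24: 3·x = 24, so x* = 8.
Then y* = 2·8 = 16.

x* = 8, y* = 16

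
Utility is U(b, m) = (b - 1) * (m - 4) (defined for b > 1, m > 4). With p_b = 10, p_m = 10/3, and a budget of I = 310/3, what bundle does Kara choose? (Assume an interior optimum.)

MU_b = (m−4), MU_m = (b−1).
MRS = (m−4)/(b−1).
Tangency: set MRS = p_b/p_m = 10/(10/3) = 3.
So (m − 4)/(b − 1) = 3, i.e. (m − 4) = 3·(b − 1).
Rewrite the budget in excess-of-subsistence terms: 10·(b − 1) + (10/3)·(m − 4) = 310/3 − 10·1 − (10/3)·4 = 80.
Substituting, 20·(b − 1) = 80, so b − 1 = 4 and b* = 5.
Then m − 4 = 3·4 = 12, so m* = 16.

b* = 5, m* = 16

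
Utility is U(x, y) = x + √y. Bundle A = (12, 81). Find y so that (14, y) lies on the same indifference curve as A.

y = 49

U(12, 81) = 21.
Set U(14, y) = 21 and solve.
With x = 14: √y = 21 − 14 = 7, so √y = 7 and y = 49.
Check: U(14, 49) = 21.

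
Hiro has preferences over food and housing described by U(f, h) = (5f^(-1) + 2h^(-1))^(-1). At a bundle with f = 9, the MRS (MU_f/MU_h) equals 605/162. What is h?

h = 11

For CES with ρ = -1, MRS = (5/2)·(h/f)^2.
Setting (5/2)·(h/9)^2 = 605/162 gives (h/9)^2 = 121/81, so h/9 = 11/9 and h = 11.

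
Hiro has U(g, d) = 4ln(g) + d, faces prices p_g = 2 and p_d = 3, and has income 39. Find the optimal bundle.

MU_g = 4/g, MU_d = 1.
MRS = 4/g ÷ 1.
Tangency: set MRS = p_g/p_d = 2/3.
MRS depends only on g: 4/g = 2/3 ⇒ g* = 4/(2/3) = 6.
From the budget, 3·d = 39 − 2·6 = 27, so d* = 9.

g* = 6, d* = 9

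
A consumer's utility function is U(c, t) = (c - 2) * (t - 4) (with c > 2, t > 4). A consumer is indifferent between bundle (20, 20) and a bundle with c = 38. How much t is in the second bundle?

t = 12

U(20, 20) = 288.
Set U(38, t) = 288 and solve.
With c = 38: (38 − 2) = 36, so (t − 4) = 288/36 = 8.
So t = 4 + 8 = 12.
Check: U(38, 12) = 288.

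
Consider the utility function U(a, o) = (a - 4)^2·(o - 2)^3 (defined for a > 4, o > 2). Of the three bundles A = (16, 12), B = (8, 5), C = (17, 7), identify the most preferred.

Bundle A

Evaluate utility at each bundle:
U(A) = 144000.
U(B) = 432.
U(C) = 21125.
Highest utility is A, so A ≻ C ≻ B.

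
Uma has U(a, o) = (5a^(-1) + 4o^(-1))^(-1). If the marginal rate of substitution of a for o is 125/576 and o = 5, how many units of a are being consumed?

a = 12

For CES with ρ = -1, MRS = (5/4)·(o/a)^2.
Setting (5/4)·(5/a)^2 = 125/576 gives (5/a)^2 = 25/144, so 5/a = 5/12 and a = 12.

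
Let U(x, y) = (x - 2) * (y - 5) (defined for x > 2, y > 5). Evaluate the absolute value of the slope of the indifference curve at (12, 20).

MU_x = (y−5), MU_y = (x−2).
MRS = (y−5)/(x−2).
At (12, 20): MRS = 1.5.
So at (12, 20) the consumer would give up 1.5 units of y for one more unit of x.

MRS = 1.5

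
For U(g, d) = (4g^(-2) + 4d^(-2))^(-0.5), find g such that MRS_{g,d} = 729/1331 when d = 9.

For CES with ρ = -2, MRS = (d/g)^3.
Setting (9/g)^3 = 729/1331 gives 9/g = 9/11 and g = 11.

g = 11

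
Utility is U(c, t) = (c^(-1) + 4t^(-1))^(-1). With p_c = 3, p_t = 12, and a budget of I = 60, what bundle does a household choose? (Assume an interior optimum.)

For CES with ρ = -1, MRS = (1/4)·(t/c)^2.
Tangency: set MRS = p_c/p_t = 3/12 = 0.25.
So (t/c)^2 = 1; taking the square root, t/c = 1, i.e. t = c.
Substitute into the budget 3·c + 12·t = 60: 15·c = 60, so c* = 4 and t* = 4.

c* = 4, t* = 4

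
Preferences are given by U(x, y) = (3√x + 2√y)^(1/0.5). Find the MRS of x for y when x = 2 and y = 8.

For CES with ρ = 0.5, MRS = (3/2)·√(y/x).
At (2, 8): MRS = 3.
That is, one extra unit of x is worth 3 units of y at the margin.

MRS = 3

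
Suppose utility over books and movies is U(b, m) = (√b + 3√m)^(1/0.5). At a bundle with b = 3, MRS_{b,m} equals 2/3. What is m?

For CES with ρ = 0.5, MRS = (1/3)·√(m/b).
Setting (1/3)·√(m/3) = 2/3 gives √(m/3) = 2, so m/3 = 4 and m = 12.

m = 12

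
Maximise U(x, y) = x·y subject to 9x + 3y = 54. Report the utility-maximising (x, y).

x* = 3, y* = 9

MU_x = y and MU_y = x.
MRS = MU_x/MU_y = y/x.
Tangency: set MRS = p_x/p_y = 9/3 = 3.
So y/x = 3, i.e. y = 3·x.
Substitute into the budget 9·x + 3·y = 54: 18·x = 54, so x* = 3.
Then y* = 3·3 = 9.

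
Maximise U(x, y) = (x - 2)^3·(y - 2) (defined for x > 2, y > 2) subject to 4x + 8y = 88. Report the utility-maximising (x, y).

x* = 14, y* = 4

MU_x = 3·(x−2)^2·(y−2), MU_y = (x−2)^3.
MRS = (3/1)·(y−2)/(x−2).
Tangency: set MRS = p_x/p_y = 4/8 = 0.5.
So (3/1)·(y − 2)/(x − 2) = 0.5, i.e. (y − 2) = (1/6)·(x − 2).
Rewrite the budget in excess-of-subsistence terms: 4·(x − 2) + 8·(y − 2) = 88 − 4·2 − 8·2 = 64.
Substituting, (16/3)·(x − 2) = 64, so x − 2 = 12 and x* = 14.
Then y − 2 = (1/6)·12 = 2, so y* = 4.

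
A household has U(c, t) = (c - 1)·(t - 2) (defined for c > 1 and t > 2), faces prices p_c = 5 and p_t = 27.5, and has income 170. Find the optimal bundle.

MU_c = (t−2), MU_t = (c−1).
MRS = (t−2)/(c−1).
Tangency: set MRS = p_c/p_t = 5/27.5 = 2/11.
So (t − 2)/(c − 1) = 2/11, i.e. (t − 2) = (2/11)·(c − 1).
Rewrite the budget in excess-of-subsistence terms: 5·(c − 1) + 27.5·(t − 2) = 170 − 5·1 − 27.5·2 = 110.
Substituting, 10·(c − 1) = 110, so c − 1 = 11 and c* = 12.
Then t − 2 = (2/11)·11 = 2, so t* = 4.

c* = 12, t* = 4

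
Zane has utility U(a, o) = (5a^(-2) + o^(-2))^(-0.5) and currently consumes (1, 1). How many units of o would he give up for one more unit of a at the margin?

MRS = 5

For CES with ρ = -2, MRS = (5/1)·(o/a)^3.
At (1, 1): MRS = 5.
That is, one extra unit of a is worth 5 units of o at the margin.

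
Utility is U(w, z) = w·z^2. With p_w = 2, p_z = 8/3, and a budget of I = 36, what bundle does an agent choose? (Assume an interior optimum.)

w* = 6, z* = 9

MU_w = z^2 and MU_z = 2·w·z.
MRS = MU_w/MU_z = (1/2)·z/w.
Tangency: set MRS = p_w/p_z = 2/(8/3) = 0.75.
So (1/2)·z/w = 0.75, i.e. z = 1.5·w.
Substitute into the budget 2·w + (8/3)·z = 36: 6·w = 36, so w* = 6.
Then z* = 1.5·6 = 9.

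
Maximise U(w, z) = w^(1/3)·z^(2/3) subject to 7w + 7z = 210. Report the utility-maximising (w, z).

MU_w = 1/3·w^(-2/3)·z^(2/3) and MU_z = 2/3·w^(1/3)·z^(-1/3).
MRS = MU_w/MU_z = (0.5)·z/w.
Tangency: set MRS = p_w/p_z = 7/7 = 1.
So (0.5)·z/w = 1, i.e. z = 2·w.
Substitute into the budget 7·w + 7·z = 210: 21·w = 210, so w* = 10.
Then z* = 2·10 = 20.

w* = 10, z* = 20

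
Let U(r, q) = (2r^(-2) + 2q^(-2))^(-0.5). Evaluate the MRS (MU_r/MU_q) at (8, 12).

MRS = 3.375

For CES with ρ = -2, MRS = (q/r)^3.
At (8, 12): MRS = 3.375.
The indifference curve has slope −3.375 at this bundle.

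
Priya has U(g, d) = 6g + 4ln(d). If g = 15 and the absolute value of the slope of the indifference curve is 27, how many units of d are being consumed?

d = 18

MU_g = 6, MU_d = 4/d.
MRS = 6 ÷ (4/d).
MRS depends only on d: 1.5·d = 27 ⇒ d = 27/1.5 = 18.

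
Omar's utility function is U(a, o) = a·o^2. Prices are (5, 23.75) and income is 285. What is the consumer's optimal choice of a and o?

a* = 19, o* = 8

MU_a = o^2 and MU_o = 2·a·o.
MRS = MU_a/MU_o = (1/2)·o/a.
Tangency: set MRS = p_a/p_o = 5/23.75 = 4/19.
So (1/2)·o/a = 4/19, i.e. o = (8/19)·a.
Substitute into the budget 5·a + 23.75·o = 285: 15·a = 285, so a* = 19.
Then o* = (8/19)·19 = 8.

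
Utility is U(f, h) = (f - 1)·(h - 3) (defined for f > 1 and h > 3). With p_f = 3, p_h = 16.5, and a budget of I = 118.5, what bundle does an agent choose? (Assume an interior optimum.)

f* = 12, h* = 5

MU_f = (h−3), MU_h = (f−1).
MRS = (h−3)/(f−1).
Tangency: set MRS = p_f/p_h = 3/16.5 = 2/11.
So (h − 3)/(f − 1) = 2/11, i.e. (h − 3) = (2/11)·(f − 1).
Rewrite the budget in excess-of-subsistence terms: 3·(f − 1) + 16.5·(h − 3) = 118.5 − 3·1 − 16.5·3 = 66.
Substituting, 6·(f − 1) = 66, so f − 1 = 11 and f* = 12.
Then h − 3 = (2/11)·11 = 2, so h* = 5.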